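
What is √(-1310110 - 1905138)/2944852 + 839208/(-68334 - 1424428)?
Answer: -419604/746381 + I*√200953/736213 ≈ -0.56218 + 0.0006089*I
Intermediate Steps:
√(-1310110 - 1905138)/2944852 + 839208/(-68334 - 1424428) = √(-3215248)*(1/2944852) + 839208/(-1492762) = (4*I*√200953)*(1/2944852) + 839208*(-1/1492762) = I*√200953/736213 - 419604/746381 = -419604/746381 + I*√200953/736213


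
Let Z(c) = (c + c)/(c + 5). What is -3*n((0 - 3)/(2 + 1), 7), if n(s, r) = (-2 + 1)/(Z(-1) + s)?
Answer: -2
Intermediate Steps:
Z(c) = 2*c/(5 + c) (Z(c) = (2*c)/(5 + c) = 2*c/(5 + c))
n(s, r) = -1/(-½ + s) (n(s, r) = (-2 + 1)/(2*(-1)/(5 - 1) + s) = -1/(2*(-1)/4 + s) = -1/(2*(-1)*(¼) + s) = -1/(-½ + s))
-3*n((0 - 3)/(2 + 1), 7) = -(-6)/(-1 + 2*((0 - 3)/(2 + 1))) = -(-6)/(-1 + 2*(-3/3)) = -(-6)/(-1 + 2*(-3*⅓)) = -(-6)/(-1 + 2*(-1)) = -(-6)/(-1 - 2) = -(-6)/(-3) = -(-6)*(-1)/3 = -3*⅔ = -2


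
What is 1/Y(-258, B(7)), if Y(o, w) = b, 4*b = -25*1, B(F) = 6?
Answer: -4/25 ≈ -0.16000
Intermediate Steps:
b = -25/4 (b = (-25*1)/4 = (¼)*(-25) = -25/4 ≈ -6.2500)
Y(o, w) = -25/4
1/Y(-258, B(7)) = 1/(-25/4) = -4/25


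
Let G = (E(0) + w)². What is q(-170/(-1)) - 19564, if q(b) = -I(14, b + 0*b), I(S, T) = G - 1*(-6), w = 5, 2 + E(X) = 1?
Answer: -19586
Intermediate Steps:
E(X) = -1 (E(X) = -2 + 1 = -1)
G = 16 (G = (-1 + 5)² = 4² = 16)
I(S, T) = 22 (I(S, T) = 16 - 1*(-6) = 16 + 6 = 22)
q(b) = -22 (q(b) = -1*22 = -22)
q(-170/(-1)) - 19564 = -22 - 19564 = -19586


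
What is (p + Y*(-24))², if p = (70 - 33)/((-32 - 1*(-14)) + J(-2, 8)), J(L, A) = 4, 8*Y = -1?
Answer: 25/196 ≈ 0.12755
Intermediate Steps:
Y = -⅛ (Y = (⅛)*(-1) = -⅛ ≈ -0.12500)
p = -37/14 (p = (70 - 33)/((-32 - 1*(-14)) + 4) = 37/((-32 + 14) + 4) = 37/(-18 + 4) = 37/(-14) = 37*(-1/14) = -37/14 ≈ -2.6429)
(p + Y*(-24))² = (-37/14 - ⅛*(-24))² = (-37/14 + 3)² = (5/14)² = 25/196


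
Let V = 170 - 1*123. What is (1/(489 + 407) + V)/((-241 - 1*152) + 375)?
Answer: -42113/16128 ≈ -2.6112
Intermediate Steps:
V = 47 (V = 170 - 123 = 47)
(1/(489 + 407) + V)/((-241 - 1*152) + 375) = (1/(489 + 407) + 47)/((-241 - 1*152) + 375) = (1/896 + 47)/((-241 - 152) + 375) = (1/896 + 47)/(-393 + 375) = (42113/896)/(-18) = (42113/896)*(-1/18) = -42113/16128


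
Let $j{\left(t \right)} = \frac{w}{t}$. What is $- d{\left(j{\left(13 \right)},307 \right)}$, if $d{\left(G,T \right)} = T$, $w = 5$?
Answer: $-307$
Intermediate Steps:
$j{\left(t \right)} = \frac{5}{t}$
$- d{\left(j{\left(13 \right)},307 \right)} = \left(-1\right) 307 = -307$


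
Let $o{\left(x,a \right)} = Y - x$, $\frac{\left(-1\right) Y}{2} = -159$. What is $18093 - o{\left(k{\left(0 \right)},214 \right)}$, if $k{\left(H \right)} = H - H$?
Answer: $17775$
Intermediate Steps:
$Y = 318$ ($Y = \left(-2\right) \left(-159\right) = 318$)
$k{\left(H \right)} = 0$
$o{\left(x,a \right)} = 318 - x$
$18093 - o{\left(k{\left(0 \right)},214 \right)} = 18093 - \left(318 - 0\right) = 18093 - \left(318 + 0\right) = 18093 - 318 = 17775$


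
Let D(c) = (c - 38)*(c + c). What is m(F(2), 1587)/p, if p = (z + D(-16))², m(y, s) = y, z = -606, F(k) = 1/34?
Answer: 1/42802056 ≈ 2.3363e-8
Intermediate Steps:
F(k) = 1/34
D(c) = 2*c*(-38 + c) (D(c) = (-38 + c)*(2*c) = 2*c*(-38 + c))
p = 1258884 (p = (-606 + 2*(-16)*(-38 - 16))² = (-606 + 2*(-16)*(-54))² = (-606 + 1728)² = 1122² = 1258884)
m(F(2), 1587)/p = (1/34)/1258884 = (1/34)*(1/1258884) = 1/42802056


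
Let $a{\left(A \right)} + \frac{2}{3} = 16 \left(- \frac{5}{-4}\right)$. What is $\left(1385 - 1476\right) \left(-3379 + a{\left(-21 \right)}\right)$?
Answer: $\frac{917189}{3} \approx 3.0573 \cdot 10^{5}$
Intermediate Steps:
$a{\left(A \right)} = \frac{58}{3}$ ($a{\left(A \right)} = - \frac{2}{3} + 16 \left(- \frac{5}{-4}\right) = - \frac{2}{3} + 16 \left(\left(-5\right) \left(- \frac{1}{4}\right)\right) = - \frac{2}{3} + 16 \cdot \frac{5}{4} = - \frac{2}{3} + 20 = \frac{58}{3}$)
$\left(1385 - 1476\right) \left(-3379 + a{\left(-21 \right)}\right) = \left(1385 - 1476\right) \left(-3379 + \frac{58}{3}\right) = \left(-91\right) \left(- \frac{10079}{3}\right) = \frac{917189}{3}$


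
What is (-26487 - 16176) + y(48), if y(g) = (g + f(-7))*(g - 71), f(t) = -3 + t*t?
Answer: -44825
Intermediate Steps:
f(t) = -3 + t**2
y(g) = (-71 + g)*(46 + g) (y(g) = (g + (-3 + (-7)**2))*(g - 71) = (g + (-3 + 49))*(-71 + g) = (g + 46)*(-71 + g) = (46 + g)*(-71 + g) = (-71 + g)*(46 + g))
(-26487 - 16176) + y(48) = (-26487 - 16176) + (-3266 + 48**2 - 25*48) = -42663 + (-3266 + 2304 - 1200) = -42663 - 2162 = -44825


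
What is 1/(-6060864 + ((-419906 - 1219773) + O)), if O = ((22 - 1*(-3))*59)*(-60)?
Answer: -1/7789043 ≈ -1.2839e-7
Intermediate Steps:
O = -88500 (O = ((22 + 3)*59)*(-60) = (25*59)*(-60) = 1475*(-60) = -88500)
1/(-6060864 + ((-419906 - 1219773) + O)) = 1/(-6060864 + ((-419906 - 1219773) - 88500)) = 1/(-6060864 + (-1639679 - 88500)) = 1/(-6060864 - 1728179) = 1/(-7789043) = -1/7789043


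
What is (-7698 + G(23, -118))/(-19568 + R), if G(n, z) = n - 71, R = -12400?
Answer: 1291/5328 ≈ 0.24230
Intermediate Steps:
G(n, z) = -71 + n
(-7698 + G(23, -118))/(-19568 + R) = (-7698 + (-71 + 23))/(-19568 - 12400) = (-7698 - 48)/(-31968) = -7746*(-1/31968) = 1291/5328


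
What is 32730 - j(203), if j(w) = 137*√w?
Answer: 32730 - 137*√203 ≈ 30778.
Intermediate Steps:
32730 - j(203) = 32730 - 137*√203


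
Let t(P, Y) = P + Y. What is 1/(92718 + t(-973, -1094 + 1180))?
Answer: 1/91831 ≈ 1.0890e-5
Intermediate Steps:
1/(92718 + t(-973, -1094 + 1180)) = 1/(92718 + (-973 + (-1094 + 1180))) = 1/(92718 + (-973 + 86)) = 1/(92718 - 887) = 1/91831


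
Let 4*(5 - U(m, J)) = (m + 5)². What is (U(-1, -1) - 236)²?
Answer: 55225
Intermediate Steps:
U(m, J) = 5 - (5 + m)²/4 (U(m, J) = 5 - (m + 5)²/4 = 5 - (5 + m)²/4)
(U(-1, -1) - 236)² = ((5 - (5 - 1)²/4) - 236)² = ((5 - ¼*4²) - 236)² = ((5 - ¼*16) - 236)² = ((5 - 4) - 236)² = (1 - 236)² = (-235)² = 55225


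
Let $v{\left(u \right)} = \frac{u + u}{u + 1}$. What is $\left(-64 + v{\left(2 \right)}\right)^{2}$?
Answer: $\frac{35344}{9} \approx 3927.1$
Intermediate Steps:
$v{\left(u \right)} = \frac{2 u}{1 + u}$
$\left(-64 + v{\left(2 \right)}\right)^{2} = \left(-64 + 2 \cdot 2 \frac{1}{1 + 2}\right)^{2} = \left(-64 + 2 \cdot 2 \cdot \frac{1}{3}\right)^{2} = \left(-64 + \frac{4}{3}\right)^{2} = \left(- \frac{188}{3}\right)^{2} = \frac{35344}{9}$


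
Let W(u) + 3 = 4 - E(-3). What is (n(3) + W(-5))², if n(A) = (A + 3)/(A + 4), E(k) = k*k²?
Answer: 40804/49 ≈ 832.73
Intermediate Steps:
E(k) = k³
n(A) = (3 + A)/(4 + A)
W(u) = 28 (W(u) = -3 + (4 - 1*(-3)³) = -3 + (4 - 1*(-27)) = -3 + (4 + 27) = -3 + 31 = 28)
(n(3) + W(-5))² = ((3 + 3)/(4 + 3) + 28)² = (6/7 + 28)² = (202/7)² = 40804/49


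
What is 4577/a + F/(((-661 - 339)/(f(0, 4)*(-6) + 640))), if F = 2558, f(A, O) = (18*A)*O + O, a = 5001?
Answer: -984454841/625125 ≈ -1574.8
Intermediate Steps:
f(A, O) = O + 18*A*O (f(A, O) = 18*A*O + O = O + 18*A*O)
4577/a + F/(((-661 - 339)/(f(0, 4)*(-6) + 640))) = 4577/5001 + 2558/(((-661 - 339)/((4*(1 + 18*0))*(-6) + 640))) = 4577*(1/5001) + 2558/((-1000/((4*(1 + 0))*(-6) + 640))) = 4577/5001 + 2558/((-1000/((4*1)*(-6) + 640))) = 4577/5001 + 2558/((-1000/(4*(-6) + 640))) = 4577/5001 + 2558/((-1000/(-24 + 640))) = 4577/5001 + 2558/((-1000/616)) = 4577/5001 + 2558/((-1000*1/616)) = 4577/5001 + 2558/(-125/77) = 4577/5001 + 2558*(-77/125) = 4577/5001 - 196966/125 = -984454841/625125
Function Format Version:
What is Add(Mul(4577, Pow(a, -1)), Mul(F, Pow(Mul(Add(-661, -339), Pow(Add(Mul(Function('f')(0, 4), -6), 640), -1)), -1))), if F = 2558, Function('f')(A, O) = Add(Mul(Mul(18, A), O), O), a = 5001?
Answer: Rational(-984454841, 625125) ≈ -1574.8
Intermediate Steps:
Function('f')(A, O) = Add(O, Mul(18, A, O)) (Function('f')(A, O) = Add(Mul(18, A, O), O) = Add(O, Mul(18, A, O)))
Add(Mul(4577, Pow(a, -1)), Mul(F, Pow(Mul(Add(-661, -339), Pow(Add(Mul(Function('f')(0, 4), -6), 640), -1)), -1))) = Add(Mul(4577, Pow(5001, -1)), Mul(2558, Pow(Mul(Add(-661, -339), Pow(Add(Mul(Mul(4, Add(1, Mul(18, 0))), -6), 640), -1)), -1))) = Add(Mul(4577, Rational(1, 5001)), Mul(2558, Pow(Mul(-1000, Pow(Add(Mul(Mul(4, Add(1, 0)), -6), 640), -1)), -1))) = Add(Rational(4577, 5001), Mul(2558, Pow(Mul(-1000, Pow(Add(Mul(Mul(4, 1), -6), 640), -1)), -1))) = Add(Rational(4577, 5001), Mul(2558, Pow(Mul(-1000, Pow(Add(Mul(4, -6), 640), -1)), -1))) = Add(Rational(4577, 5001), Mul(2558, Pow(Mul(-1000, Pow(Add(-24, 640), -1)), -1))) = Add(Rational(4577, 5001), Mul(2558, Pow(Mul(-1000, Pow(616, -1)), -1))) = Add(Rational(4577, 5001), Mul(2558, Pow(Mul(-1000, Rational(1, 616)), -1))) = Add(Rational(4577, 5001), Mul(2558, Pow(Rational(-125, 77), -1))) = Add(Rational(4577, 5001), Mul(2558, Rational(-77, 125))) = Add(Rational(4577, 5001), Rational(-196966, 125)) = Rational(-984454841, 625125)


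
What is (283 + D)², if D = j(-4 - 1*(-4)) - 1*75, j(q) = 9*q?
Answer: 43264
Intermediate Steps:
D = -75 (D = 9*(-4 - 1*(-4)) - 1*75 = 9*(-4 + 4) - 75 = 9*0 - 75 = 0 - 75 = -75)
(283 + D)² = (283 - 75)² = 208² = 43264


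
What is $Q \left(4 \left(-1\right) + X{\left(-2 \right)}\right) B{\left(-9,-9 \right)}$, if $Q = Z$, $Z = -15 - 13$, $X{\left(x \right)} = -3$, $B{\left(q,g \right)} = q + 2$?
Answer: $-1372$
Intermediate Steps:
$B{\left(q,g \right)} = 2 + q$
$Z = -28$ ($Z = -15 - 13 = -28$)
$Q = -28$
$Q \left(4 \left(-1\right) + X{\left(-2 \right)}\right) B{\left(-9,-9 \right)} = - 28 \left(4 \left(-1\right) - 3\right) \left(2 - 9\right) = - 28 \left(-4 - 3\right) \left(-7\right) = \left(-28\right) \left(-7\right) \left(-7\right) = 196 \left(-7\right) = -1372$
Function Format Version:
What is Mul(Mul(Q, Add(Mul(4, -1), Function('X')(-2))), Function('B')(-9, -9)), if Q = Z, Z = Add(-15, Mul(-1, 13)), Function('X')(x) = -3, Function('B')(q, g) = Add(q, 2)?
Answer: -1372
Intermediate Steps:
Function('B')(q, g) = Add(2, q)
Z = -28 (Z = Add(-15, -13) = -28)
Q = -28
Mul(Mul(Q, Add(Mul(4, -1), Function('X')(-2))), Function('B')(-9, -9)) = Mul(Mul(-28, Add(Mul(4, -1), -3)), Add(2, -9)) = Mul(Mul(-28, Add(-4, -3)), -7) = Mul(Mul(-28, -7), -7) = Mul(196, -7) = -1372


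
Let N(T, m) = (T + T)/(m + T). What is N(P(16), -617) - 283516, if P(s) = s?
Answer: -170393148/601 ≈ -2.8352e+5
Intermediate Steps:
N(T, m) = 2*T/(T + m) (N(T, m) = (2*T)/(T + m) = 2*T/(T + m))
N(P(16), -617) - 283516 = 2*16/(16 - 617) - 283516 = 2*16/(-601) - 283516 = 2*16*(-1/601) - 283516 = -32/601 - 283516 = -170393148/601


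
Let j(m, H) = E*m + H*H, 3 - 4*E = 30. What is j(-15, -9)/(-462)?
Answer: -243/616 ≈ -0.39448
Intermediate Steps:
E = -27/4 (E = ¾ - ¼*30 = ¾ - 15/2 = -27/4 ≈ -6.7500)
j(m, H) = H² - 27*m/4 (j(m, H) = -27*m/4 + H*H = -27*m/4 + H² = H² - 27*m/4)
j(-15, -9)/(-462) = ((-9)² - 27/4*(-15))/(-462) = (81 + 405/4)*(-1/462) = (729/4)*(-1/462) = -243/616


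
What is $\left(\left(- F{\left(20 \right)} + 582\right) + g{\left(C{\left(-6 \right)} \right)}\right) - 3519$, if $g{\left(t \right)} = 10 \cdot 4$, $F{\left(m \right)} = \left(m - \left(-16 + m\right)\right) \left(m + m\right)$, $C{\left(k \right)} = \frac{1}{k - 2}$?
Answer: $-3537$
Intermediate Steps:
$C{\left(k \right)} = \frac{1}{-2 + k}$
$F{\left(m \right)} = 32 m$ ($F{\left(m \right)} = 16 \cdot 2 m = 32 m$)
$g{\left(t \right)} = 40$
$\left(\left(- F{\left(20 \right)} + 582\right) + g{\left(C{\left(-6 \right)} \right)}\right) - 3519 = \left(\left(- 32 \cdot 20 + 582\right) + 40\right) - 3519 = \left(\left(\left(-1\right) 640 + 582\right) + 40\right) - 3519 = \left(\left(-640 + 582\right) + 40\right) - 3519 = \left(-58 + 40\right) - 3519 = -18 - 3519 = -3537$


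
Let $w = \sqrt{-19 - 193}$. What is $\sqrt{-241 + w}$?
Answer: $\sqrt{-241 + 2 i \sqrt{53}} \approx 0.46874 + 15.531 i$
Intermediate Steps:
$w = 2 i \sqrt{53}$ ($w = \sqrt{-212} = 2 i \sqrt{53} \approx 14.56 i$)
$\sqrt{-241 + w} = \sqrt{-241 + 2 i \sqrt{53}}$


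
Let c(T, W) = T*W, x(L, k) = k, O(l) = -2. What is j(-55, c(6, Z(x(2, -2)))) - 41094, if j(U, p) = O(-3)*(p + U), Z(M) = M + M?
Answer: -40936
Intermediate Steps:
Z(M) = 2*M
j(U, p) = -2*U - 2*p (j(U, p) = -2*(p + U) = -2*(U + p) = -2*U - 2*p)
j(-55, c(6, Z(x(2, -2)))) - 41094 = (-2*(-55) - 12*2*(-2)) - 41094 = (110 - 12*(-4)) - 41094 = (110 - 2*(-24)) - 41094 = (110 + 48) - 41094 = 158 - 41094 = -40936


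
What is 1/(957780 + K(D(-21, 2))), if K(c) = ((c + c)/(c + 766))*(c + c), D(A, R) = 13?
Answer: 779/746111296 ≈ 1.0441e-6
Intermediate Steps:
K(c) = 4*c**2/(766 + c) (K(c) = ((2*c)/(766 + c))*(2*c) = (2*c/(766 + c))*(2*c) = 4*c**2/(766 + c))
1/(957780 + K(D(-21, 2))) = 1/(957780 + 4*13**2/(766 + 13)) = 1/(957780 + 4*169/779) = 1/(957780 + 4*169*(1/779)) = 1/(957780 + 676/779) = 1/(746111296/779) = 779/746111296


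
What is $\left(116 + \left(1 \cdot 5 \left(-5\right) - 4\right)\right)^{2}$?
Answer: $7569$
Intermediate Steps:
$\left(116 + \left(1 \cdot 5 \left(-5\right) - 4\right)\right)^{2} = \left(116 + \left(1 \left(-25\right) - 4\right)\right)^{2} = \left(116 - 29\right)^{2} = 87^{2} = 7569$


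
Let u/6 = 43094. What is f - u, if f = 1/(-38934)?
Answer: -10066930777/38934 ≈ -2.5856e+5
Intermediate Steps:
u = 258564 (u = 6*43094 = 258564)
f = -1/38934 ≈ -2.5684e-5
f - u = -1/38934 - 1*258564 = -1/38934 - 258564 = -10066930777/38934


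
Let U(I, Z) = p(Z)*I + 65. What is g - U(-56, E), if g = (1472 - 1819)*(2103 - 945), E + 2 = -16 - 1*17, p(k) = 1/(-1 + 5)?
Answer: -401877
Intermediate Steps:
p(k) = ¼ (p(k) = 1/4 = ¼)
E = -35 (E = -2 + (-16 - 1*17) = -2 + (-16 - 17) = -2 - 33 = -35)
g = -401826 (g = -347*1158 = -401826)
U(I, Z) = 65 + I/4 (U(I, Z) = I/4 + 65 = 65 + I/4)
g - U(-56, E) = -401826 - (65 + (¼)*(-56)) = -401826 - (65 - 14) = -401826 - 1*51 = -401826 - 51 = -401877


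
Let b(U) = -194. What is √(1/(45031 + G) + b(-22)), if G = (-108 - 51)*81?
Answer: 17*I*√173484154/16076 ≈ 13.928*I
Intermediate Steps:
G = -12879 (G = -159*81 = -12879)
√(1/(45031 + G) + b(-22)) = √(1/(45031 - 12879) - 194) = √(1/32152 - 194) = √(-6237487/32152) = 17*I*√173484154/16076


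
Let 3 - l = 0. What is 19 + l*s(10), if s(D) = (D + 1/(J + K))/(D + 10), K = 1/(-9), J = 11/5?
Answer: 7735/376 ≈ 20.572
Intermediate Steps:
l = 3 (l = 3 - 1*0 = 3 + 0 = 3)
J = 11/5 (J = 11*(⅕) = 11/5 ≈ 2.2000)
K = -⅑ ≈ -0.11111
s(D) = (45/94 + D)/(10 + D) (s(D) = (D + 1/(11/5 - ⅑))/(D + 10) = (D + 1/(94/45))/(10 + D) = (D + 45/94)/(10 + D) = (45/94 + D)/(10 + D))
19 + l*s(10) = 19 + 3*((45/94 + 10)/(10 + 10)) = 19 + 3*((985/94)/20) = 19 + 3*((1/20)*(985/94)) = 19 + 3*(197/376) = 19 + 591/376 = 7735/376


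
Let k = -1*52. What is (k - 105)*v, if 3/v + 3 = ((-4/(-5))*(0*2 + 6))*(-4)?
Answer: 785/37 ≈ 21.216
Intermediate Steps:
k = -52
v = -5/37 (v = 3/(-3 + ((-4/(-5))*(0*2 + 6))*(-4)) = 3/(-3 + ((-4*(-⅕))*(0 + 6))*(-4)) = 3/(-3 + ((⅘)*6)*(-4)) = 3/(-3 + (24/5)*(-4)) = 3/(-3 - 96/5) = 3/(-111/5) = 3*(-5/111) = -5/37 ≈ -0.13514)
(k - 105)*v = (-52 - 105)*(-5/37) = -157*(-5/37) = 785/37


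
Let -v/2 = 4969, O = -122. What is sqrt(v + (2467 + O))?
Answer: I*sqrt(7593) ≈ 87.138*I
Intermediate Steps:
v = -9938 (v = -2*4969 = -9938)
sqrt(v + (2467 + O)) = sqrt(-9938 + (2467 - 122)) = sqrt(-9938 + 2345) = sqrt(-7593) = I*sqrt(7593)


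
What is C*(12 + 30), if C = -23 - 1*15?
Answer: -1596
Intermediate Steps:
C = -38 (C = -23 - 15 = -38)
C*(12 + 30) = -38*(12 + 30) = -38*42 = -1596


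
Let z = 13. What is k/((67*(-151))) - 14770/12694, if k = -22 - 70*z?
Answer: -68798641/64212599 ≈ -1.0714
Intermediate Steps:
k = -932 (k = -22 - 70*13 = -22 - 910 = -932)
k/((67*(-151))) - 14770/12694 = -932/(67*(-151)) - 14770/12694 = -932/(-10117) - 14770*1/12694 = -932*(-1/10117) - 7385/6347 = 932/10117 - 7385/6347 = -68798641/64212599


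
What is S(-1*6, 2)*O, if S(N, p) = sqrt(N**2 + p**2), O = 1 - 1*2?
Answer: -2*sqrt(10) ≈ -6.3246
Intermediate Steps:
O = -1 (O = 1 - 2 = -1)
S(-1*6, 2)*O = sqrt((-1*6)**2 + 2**2)*(-1) = sqrt((-6)**2 + 4)*(-1) = sqrt(36 + 4)*(-1) = sqrt(40)*(-1) = (2*sqrt(10))*(-1) = -2*sqrt(10)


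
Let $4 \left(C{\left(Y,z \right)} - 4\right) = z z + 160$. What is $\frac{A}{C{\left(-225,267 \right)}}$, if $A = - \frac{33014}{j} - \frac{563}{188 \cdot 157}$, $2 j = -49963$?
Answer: $\frac{112985487}{1549852950665} \approx 7.2901 \cdot 10^{-5}$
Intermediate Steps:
$j = - \frac{49963}{2}$ ($j = \frac{1}{2} \left(-49963\right) = - \frac{49963}{2} \approx -24982.0$)
$C{\left(Y,z \right)} = 44 + \frac{z^{2}}{4}$ ($C{\left(Y,z \right)} = 4 + \frac{z z + 160}{4} = 4 + \frac{z^{2} + 160}{4} = 4 + \frac{160 + z^{2}}{4} = 4 + \left(40 + \frac{z^{2}}{4}\right) = 44 + \frac{z^{2}}{4}$)
$A = \frac{112985487}{86747524}$ ($A = - \frac{33014}{- \frac{49963}{2}} - \frac{563}{188 \cdot 157} = \left(-33014\right) \left(- \frac{2}{49963}\right) - \frac{563}{29516} = \frac{3884}{2939} - \frac{563}{29516} = \frac{112985487}{86747524} \approx 1.3025$)
$\frac{A}{C{\left(-225,267 \right)}} = \frac{112985487}{86747524 \left(44 + \frac{267^{2}}{4}\right)} = \frac{112985487}{86747524 \left(44 + \frac{1}{4} \cdot 71289\right)} = \frac{112985487}{86747524 \left(44 + \frac{71289}{4}\right)} = \frac{112985487}{86747524 \cdot \frac{71465}{4}} = \frac{112985487}{86747524} \cdot \frac{4}{71465} = \frac{112985487}{1549852950665}$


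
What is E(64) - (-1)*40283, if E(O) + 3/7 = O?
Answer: 282426/7 ≈ 40347.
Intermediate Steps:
E(O) = -3/7 + O
E(64) - (-1)*40283 = (-3/7 + 64) - (-1)*40283 = 445/7 - 1*(-40283) = 445/7 + 40283 = 282426/7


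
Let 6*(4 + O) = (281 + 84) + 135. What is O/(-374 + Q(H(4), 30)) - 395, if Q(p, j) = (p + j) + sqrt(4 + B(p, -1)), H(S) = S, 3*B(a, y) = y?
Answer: -137062575/346789 - 238*sqrt(33)/1040367 ≈ -395.23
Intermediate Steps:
B(a, y) = y/3
O = 238/3 (O = -4 + ((281 + 84) + 135)/6 = -4 + (365 + 135)/6 = -4 + (1/6)*500 = -4 + 250/3 = 238/3 ≈ 79.333)
Q(p, j) = j + p + sqrt(33)/3 (Q(p, j) = (p + j) + sqrt(4 + (1/3)*(-1)) = (j + p) + sqrt(4 - 1/3) = (j + p) + sqrt(11/3) = (j + p) + sqrt(33)/3 = j + p + sqrt(33)/3)
O/(-374 + Q(H(4), 30)) - 395 = (238/3)/(-374 + (30 + 4 + sqrt(33)/3)) - 395 = (238/3)/(-374 + (34 + sqrt(33)/3)) - 395 = (238/3)/(-340 + sqrt(33)/3) - 395 = 238/(3*(-340 + sqrt(33)/3)) - 395 = -395 + 238/(3*(-340 + sqrt(33)/3))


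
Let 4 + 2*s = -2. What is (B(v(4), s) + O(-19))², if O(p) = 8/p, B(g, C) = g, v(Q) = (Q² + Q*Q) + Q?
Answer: 456976/361 ≈ 1265.9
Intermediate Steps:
v(Q) = Q + 2*Q² (v(Q) = (Q² + Q²) + Q = 2*Q² + Q = Q + 2*Q²)
s = -3 (s = -2 + (½)*(-2) = -2 - 1 = -3)
(B(v(4), s) + O(-19))² = (4*(1 + 2*4) + 8/(-19))² = (4*(1 + 8) + 8*(-1/19))² = (4*9 - 8/19)² = (36 - 8/19)² = (676/19)² = 456976/361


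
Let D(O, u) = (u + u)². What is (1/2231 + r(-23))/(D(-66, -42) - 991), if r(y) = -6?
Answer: -2677/2706203 ≈ -0.00098921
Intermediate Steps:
D(O, u) = 4*u² (D(O, u) = (2*u)² = 4*u²)
(1/2231 + r(-23))/(D(-66, -42) - 991) = (1/2231 - 6)/(4*(-42)² - 991) = (1/2231 - 6)/(4*1764 - 991) = -13385/(2231*(7056 - 991)) = -13385/2231/6065 = -13385/2231*1/6065 = -2677/2706203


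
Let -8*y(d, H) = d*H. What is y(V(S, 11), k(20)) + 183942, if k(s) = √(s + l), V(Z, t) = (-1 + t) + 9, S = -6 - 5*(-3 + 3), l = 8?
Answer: 183942 - 19*√7/4 ≈ 1.8393e+5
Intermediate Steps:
S = -6 (S = -6 - 5*0 = -6 + 0 = -6)
V(Z, t) = 8 + t
k(s) = √(8 + s) (k(s) = √(s + 8) = √(8 + s))
y(d, H) = -H*d/8 (y(d, H) = -d*H/8 = -H*d/8)
y(V(S, 11), k(20)) + 183942 = -√(8 + 20)*(8 + 11)/8 + 183942 = -⅛*√28*19 + 183942 = -⅛*2*√7*19 + 183942 = -19*√7/4 + 183942 = 183942 - 19*√7/4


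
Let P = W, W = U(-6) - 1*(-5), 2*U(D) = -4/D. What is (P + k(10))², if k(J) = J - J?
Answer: 256/9 ≈ 28.444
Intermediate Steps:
U(D) = -2/D (U(D) = (-4/D)/2 = -2/D)
W = 16/3 (W = -2/(-6) - 1*(-5) = -2*(-⅙) + 5 = ⅓ + 5 = 16/3 ≈ 5.3333)
k(J) = 0
P = 16/3 ≈ 5.3333
(P + k(10))² = (16/3 + 0)² = (16/3)² = 256/9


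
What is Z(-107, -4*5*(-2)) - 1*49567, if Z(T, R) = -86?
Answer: -49653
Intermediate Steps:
Z(-107, -4*5*(-2)) - 1*49567 = -86 - 1*49567 = -86 - 49567 = -49653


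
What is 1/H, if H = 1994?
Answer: 1/1994 ≈ 0.00050150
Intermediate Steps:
1/H = 1/1994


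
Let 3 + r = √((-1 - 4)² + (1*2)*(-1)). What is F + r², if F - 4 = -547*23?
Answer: -12577 + (3 - √23)² ≈ -12574.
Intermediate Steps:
r = -3 + √23 (r = -3 + √((-1 - 4)² + (1*2)*(-1)) = -3 + √((-5)² + 2*(-1)) = -3 + √(25 - 2) = -3 + √23 ≈ 1.7958)
F = -12577 (F = 4 - 547*23 = 4 - 12581 = -12577)
F + r² = -12577 + (-3 + √23)²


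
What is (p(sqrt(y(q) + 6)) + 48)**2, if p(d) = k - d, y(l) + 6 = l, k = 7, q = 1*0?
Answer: 3025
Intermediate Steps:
q = 0
y(l) = -6 + l
p(d) = 7 - d
(p(sqrt(y(q) + 6)) + 48)**2 = ((7 - sqrt((-6 + 0) + 6)) + 48)**2 = ((7 - sqrt(-6 + 6)) + 48)**2 = ((7 - sqrt(0)) + 48)**2 = ((7 - 1*0) + 48)**2 = ((7 + 0) + 48)**2 = (7 + 48)**2 = 55**2 = 3025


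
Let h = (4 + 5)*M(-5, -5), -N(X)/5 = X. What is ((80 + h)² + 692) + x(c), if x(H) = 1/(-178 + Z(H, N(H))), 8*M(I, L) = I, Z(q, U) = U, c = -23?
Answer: 25093655/4032 ≈ 6223.6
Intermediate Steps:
N(X) = -5*X
M(I, L) = I/8
h = -45/8 (h = (4 + 5)*((⅛)*(-5)) = 9*(-5/8) = -45/8 ≈ -5.6250)
x(H) = 1/(-178 - 5*H)
((80 + h)² + 692) + x(c) = ((80 - 45/8)² + 692) - 1/(178 + 5*(-23)) = ((595/8)² + 692) - 1/(178 - 115) = (354025/64 + 692) - 1/63 = 398313/64 - 1*1/63 = 398313/64 - 1/63 = 25093655/4032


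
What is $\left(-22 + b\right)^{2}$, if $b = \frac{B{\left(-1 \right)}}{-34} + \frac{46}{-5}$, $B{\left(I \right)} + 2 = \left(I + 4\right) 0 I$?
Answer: $\frac{7006609}{7225} \approx 969.77$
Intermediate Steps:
$B{\left(I \right)} = -2$ ($B{\left(I \right)} = -2 + \left(I + 4\right) 0 I = -2 + \left(4 + I\right) 0 I = -2 + 0 I = -2 + 0 = -2$)
$b = - \frac{777}{85}$ ($b = - \frac{2}{-34} + \frac{46}{-5} = \left(-2\right) \left(- \frac{1}{34}\right) + 46 \left(- \frac{1}{5}\right) = \frac{1}{17} - \frac{46}{5} = - \frac{777}{85} \approx -9.1412$)
$\left(-22 + b\right)^{2} = \left(-22 - \frac{777}{85}\right)^{2} = \left(- \frac{2647}{85}\right)^{2} = \frac{7006609}{7225}$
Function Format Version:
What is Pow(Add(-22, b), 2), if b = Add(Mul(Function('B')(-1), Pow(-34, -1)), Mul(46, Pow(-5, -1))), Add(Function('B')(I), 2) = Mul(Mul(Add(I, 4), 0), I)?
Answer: Rational(7006609, 7225) ≈ 969.77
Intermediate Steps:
Function('B')(I) = -2 (Function('B')(I) = Add(-2, Mul(Mul(Add(I, 4), 0), I)) = Add(-2, Mul(Mul(Add(4, I), 0), I)) = Add(-2, Mul(0, I)) = Add(-2, 0) = -2)
b = Rational(-777, 85) (b = Add(Mul(-2, Pow(-34, -1)), Mul(46, Pow(-5, -1))) = Add(Mul(-2, Rational(-1, 34)), Mul(46, Rational(-1, 5))) = Add(Rational(1, 17), Rational(-46, 5)) = Rational(-777, 85) ≈ -9.1412)
Pow(Add(-22, b), 2) = Pow(Add(-22, Rational(-777, 85)), 2) = Pow(Rational(-2647, 85), 2) = Rational(7006609, 7225)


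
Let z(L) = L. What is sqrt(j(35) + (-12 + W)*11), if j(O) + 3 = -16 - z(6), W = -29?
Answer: 2*I*sqrt(119) ≈ 21.817*I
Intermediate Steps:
j(O) = -25 (j(O) = -3 + (-16 - 1*6) = -3 + (-16 - 6) = -3 - 22 = -25)
sqrt(j(35) + (-12 + W)*11) = sqrt(-25 + (-12 - 29)*11) = sqrt(-25 - 41*11) = sqrt(-25 - 451) = sqrt(-476) = 2*I*sqrt(119)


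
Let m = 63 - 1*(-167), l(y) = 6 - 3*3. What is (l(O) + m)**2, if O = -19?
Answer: 51529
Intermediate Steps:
l(y) = -3 (l(y) = 6 - 9 = -3)
m = 230 (m = 63 + 167 = 230)
(l(O) + m)**2 = (-3 + 230)**2 = 227**2 = 51529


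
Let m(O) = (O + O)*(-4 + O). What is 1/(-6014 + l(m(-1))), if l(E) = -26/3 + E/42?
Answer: -7/42157 ≈ -0.00016605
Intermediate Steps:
m(O) = 2*O*(-4 + O) (m(O) = (2*O)*(-4 + O) = 2*O*(-4 + O))
l(E) = -26/3 + E/42 (l(E) = -26*⅓ + E*(1/42) = -26/3 + E/42)
1/(-6014 + l(m(-1))) = 1/(-6014 + (-26/3 + (2*(-1)*(-4 - 1))/42)) = 1/(-6014 + (-26/3 + (2*(-1)*(-5))/42)) = 1/(-6014 + (-26/3 + (1/42)*10)) = 1/(-6014 + (-26/3 + 5/21)) = 1/(-6014 - 59/7) = 1/(-42157/7) = -7/42157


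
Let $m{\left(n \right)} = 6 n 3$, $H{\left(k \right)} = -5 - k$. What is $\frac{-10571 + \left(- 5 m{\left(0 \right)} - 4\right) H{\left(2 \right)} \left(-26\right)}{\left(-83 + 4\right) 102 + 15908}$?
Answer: $- \frac{11299}{7850} \approx -1.4394$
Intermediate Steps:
$m{\left(n \right)} = 18 n$
$\frac{-10571 + \left(- 5 m{\left(0 \right)} - 4\right) H{\left(2 \right)} \left(-26\right)}{\left(-83 + 4\right) 102 + 15908} = \frac{-10571 + \left(- 5 \cdot 18 \cdot 0 - 4\right) \left(-5 - 2\right) \left(-26\right)}{\left(-83 + 4\right) 102 + 15908} = \frac{-10571 + \left(\left(-5\right) 0 - 4\right) \left(-5 - 2\right) \left(-26\right)}{\left(-79\right) 102 + 15908} = \frac{-10571 + \left(0 - 4\right) \left(-7\right) \left(-26\right)}{-8058 + 15908} = \frac{-10571 + \left(-4\right) \left(-7\right) \left(-26\right)}{7850} = \left(-10571 + 28 \left(-26\right)\right) \frac{1}{7850} = \left(-10571 - 728\right) \frac{1}{7850} = \left(-11299\right) \frac{1}{7850} = - \frac{11299}{7850}$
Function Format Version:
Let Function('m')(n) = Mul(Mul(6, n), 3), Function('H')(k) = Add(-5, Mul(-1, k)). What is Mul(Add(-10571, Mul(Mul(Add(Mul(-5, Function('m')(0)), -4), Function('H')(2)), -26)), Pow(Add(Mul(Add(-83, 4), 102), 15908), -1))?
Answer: Rational(-11299, 7850) ≈ -1.4394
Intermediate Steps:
Function('m')(n) = Mul(18, n)
Mul(Add(-10571, Mul(Mul(Add(Mul(-5, Function('m')(0)), -4), Function('H')(2)), -26)), Pow(Add(Mul(Add(-83, 4), 102), 15908), -1)) = Mul(Add(-10571, Mul(Mul(Add(Mul(-5, Mul(18, 0)), -4), Add(-5, Mul(-1, 2))), -26)), Pow(Add(Mul(Add(-83, 4), 102), 15908), -1)) = Mul(Add(-10571, Mul(Mul(Add(Mul(-5, 0), -4), Add(-5, -2)), -26)), Pow(Add(Mul(-79, 102), 15908), -1)) = Mul(Add(-10571, Mul(Mul(Add(0, -4), -7), -26)), Pow(Add(-8058, 15908), -1)) = Mul(Add(-10571, Mul(Mul(-4, -7), -26)), Pow(7850, -1)) = Mul(Add(-10571, Mul(28, -26)), Rational(1, 7850)) = Mul(Add(-10571, -728), Rational(1, 7850)) = Mul(-11299, Rational(1, 7850)) = Rational(-11299, 7850)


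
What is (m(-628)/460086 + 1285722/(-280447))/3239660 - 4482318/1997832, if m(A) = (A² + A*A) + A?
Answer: -39034700301857095054103/17398306537918486060980 ≈ -2.2436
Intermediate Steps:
m(A) = A + 2*A² (m(A) = (A² + A²) + A = 2*A² + A = A + 2*A²)
(m(-628)/460086 + 1285722/(-280447))/3239660 - 4482318/1997832 = (-628*(1 + 2*(-628))/460086 + 1285722/(-280447))/3239660 - 4482318/1997832 = (-628*(1 - 1256)*(1/460086) + 1285722*(-1/280447))*(1/3239660) - 4482318*1/1997832 = (-628*(-1255)*(1/460086) - 1285722/280447)*(1/3239660) - 747053/332972 = (788140*(1/460086) - 1285722/280447)*(1/3239660) - 747053/332972 = (394070/230043 - 1285722/280447)*(1/3239660) - 747053/332972 = -185255596756/64514869221*1/3239660 - 747053/332972 = -46313899189/52251560305126215 - 747053/332972 = -39034700301857095054103/17398306537918486060980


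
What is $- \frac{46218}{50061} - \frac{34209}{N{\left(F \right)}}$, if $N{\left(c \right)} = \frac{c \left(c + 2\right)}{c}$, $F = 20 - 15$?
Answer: $- \frac{81564775}{16687} \approx -4887.9$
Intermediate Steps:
$F = 5$ ($F = 20 - 15 = 5$)
$N{\left(c \right)} = 2 + c$ ($N{\left(c \right)} = \frac{c \left(2 + c\right)}{c} = 2 + c$)
$- \frac{46218}{50061} - \frac{34209}{N{\left(F \right)}} = - \frac{46218}{50061} - \frac{34209}{2 + 5} = \left(-46218\right) \frac{1}{50061} - \frac{34209}{7} = - \frac{15406}{16687} - 4887 = - \frac{81564775}{16687}$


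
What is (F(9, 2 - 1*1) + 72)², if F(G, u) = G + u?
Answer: 6724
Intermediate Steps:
(F(9, 2 - 1*1) + 72)² = ((9 + (2 - 1*1)) + 72)² = ((9 + (2 - 1)) + 72)² = ((9 + 1) + 72)² = (10 + 72)² = 82² = 6724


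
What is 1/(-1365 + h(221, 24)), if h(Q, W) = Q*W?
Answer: 1/3939 ≈ 0.00025387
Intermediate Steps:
1/(-1365 + h(221, 24)) = 1/(-1365 + 221*24) = 1/(-1365 + 5304) = 1/3939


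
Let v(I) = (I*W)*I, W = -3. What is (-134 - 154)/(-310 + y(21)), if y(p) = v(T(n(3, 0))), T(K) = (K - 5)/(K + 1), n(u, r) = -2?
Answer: 288/457 ≈ 0.63020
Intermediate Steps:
T(K) = (-5 + K)/(1 + K)
v(I) = -3*I² (v(I) = (I*(-3))*I = (-3*I)*I = -3*I²)
y(p) = -147 (y(p) = -3*(-5 - 2)²/(1 - 2)² = -3*(-7/(-1))² = -3*(-1*(-7))² = -3*7² = -3*49 = -147)
(-134 - 154)/(-310 + y(21)) = (-134 - 154)/(-310 - 147) = -288/(-457) = -288*(-1/457) = 288/457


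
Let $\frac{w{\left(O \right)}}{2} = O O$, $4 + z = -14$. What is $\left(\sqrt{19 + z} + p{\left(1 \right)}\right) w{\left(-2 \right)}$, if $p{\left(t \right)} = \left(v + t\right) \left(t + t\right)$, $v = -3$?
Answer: $-24$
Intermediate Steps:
$z = -18$ ($z = -4 - 14 = -18$)
$w{\left(O \right)} = 2 O^{2}$ ($w{\left(O \right)} = 2 O O = 2 O^{2}$)
$p{\left(t \right)} = 2 t \left(-3 + t\right)$ ($p{\left(t \right)} = \left(-3 + t\right) \left(t + t\right) = \left(-3 + t\right) 2 t = 2 t \left(-3 + t\right)$)
$\left(\sqrt{19 + z} + p{\left(1 \right)}\right) w{\left(-2 \right)} = \left(\sqrt{19 - 18} + 2 \cdot 1 \left(-3 + 1\right)\right) 2 \left(-2\right)^{2} = \left(\sqrt{1} + 2 \cdot 1 \left(-2\right)\right) 2 \cdot 4 = \left(1 - 4\right) 8 = \left(-3\right) 8 = -24$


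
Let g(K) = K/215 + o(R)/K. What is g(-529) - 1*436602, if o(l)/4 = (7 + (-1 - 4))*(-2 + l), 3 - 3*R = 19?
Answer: -148971587093/341205 ≈ -4.3660e+5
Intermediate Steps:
R = -16/3 (R = 1 - ⅓*19 = 1 - 19/3 = -16/3 ≈ -5.3333)
o(l) = -16 + 8*l (o(l) = 4*((7 + (-1 - 4))*(-2 + l)) = 4*((7 - 5)*(-2 + l)) = 4*(2*(-2 + l)) = 4*(-4 + 2*l) = -16 + 8*l)
g(K) = -176/(3*K) + K/215 (g(K) = K/215 + (-16 + 8*(-16/3))/K = K*(1/215) + (-16 - 128/3)/K = K/215 - 176/(3*K) = -176/(3*K) + K/215)
g(-529) - 1*436602 = (-176/3/(-529) + (1/215)*(-529)) - 1*436602 = (-176/3*(-1/529) - 529/215) - 436602 = (176/1587 - 529/215) - 436602 = -801683/341205 - 436602 = -148971587093/341205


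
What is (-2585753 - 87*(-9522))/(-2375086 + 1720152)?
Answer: 1757339/654934 ≈ 2.6832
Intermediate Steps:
(-2585753 - 87*(-9522))/(-2375086 + 1720152) = (-2585753 + 828414)/(-654934) = -1757339*(-1/654934) = 1757339/654934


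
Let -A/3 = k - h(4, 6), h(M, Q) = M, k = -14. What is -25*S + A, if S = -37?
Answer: 979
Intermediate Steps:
A = 54 (A = -3*(-14 - 1*4) = -3*(-14 - 4) = -3*(-18) = 54)
-25*S + A = -25*(-37) + 54 = 925 + 54 = 979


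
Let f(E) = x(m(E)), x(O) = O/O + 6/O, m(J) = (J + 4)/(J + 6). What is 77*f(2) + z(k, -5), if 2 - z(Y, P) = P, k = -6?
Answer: 700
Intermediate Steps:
m(J) = (4 + J)/(6 + J)
x(O) = 1 + 6/O
z(Y, P) = 2 - P
f(E) = (6 + E)*(6 + (4 + E)/(6 + E))/(4 + E) (f(E) = (6 + (4 + E)/(6 + E))/(((4 + E)/(6 + E))) = ((6 + E)/(4 + E))*(6 + (4 + E)/(6 + E)) = (6 + E)*(6 + (4 + E)/(6 + E))/(4 + E))
77*f(2) + z(k, -5) = 77*((40 + 7*2)/(4 + 2)) + (2 - 1*(-5)) = 77*((40 + 14)/6) + (2 + 5) = 77*((1/6)*54) + 7 = 77*9 + 7 = 693 + 7 = 700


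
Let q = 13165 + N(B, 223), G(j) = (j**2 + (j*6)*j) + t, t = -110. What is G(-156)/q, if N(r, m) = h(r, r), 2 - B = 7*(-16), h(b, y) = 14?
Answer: 170242/13179 ≈ 12.918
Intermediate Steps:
B = 114 (B = 2 - 7*(-16) = 2 - 1*(-112) = 2 + 112 = 114)
N(r, m) = 14
G(j) = -110 + 7*j**2 (G(j) = (j**2 + (j*6)*j) - 110 = (j**2 + (6*j)*j) - 110 = (j**2 + 6*j**2) - 110 = 7*j**2 - 110 = -110 + 7*j**2)
q = 13179 (q = 13165 + 14 = 13179)
G(-156)/q = (-110 + 7*(-156)**2)/13179 = (-110 + 7*24336)*(1/13179) = (-110 + 170352)*(1/13179) = 170242*(1/13179) = 170242/13179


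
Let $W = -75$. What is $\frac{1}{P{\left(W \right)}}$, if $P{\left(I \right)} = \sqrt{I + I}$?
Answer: $- \frac{i \sqrt{6}}{30} \approx - 0.08165 i$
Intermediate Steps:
$P{\left(I \right)} = \sqrt{2} \sqrt{I}$ ($P{\left(I \right)} = \sqrt{2 I} = \sqrt{2} \sqrt{I}$)
$\frac{1}{P{\left(W \right)}} = \frac{1}{\sqrt{2} \sqrt{-75}} = \frac{1}{\sqrt{2} \cdot 5 i \sqrt{3}} = \frac{1}{5 i \sqrt{6}} = - \frac{i \sqrt{6}}{30}$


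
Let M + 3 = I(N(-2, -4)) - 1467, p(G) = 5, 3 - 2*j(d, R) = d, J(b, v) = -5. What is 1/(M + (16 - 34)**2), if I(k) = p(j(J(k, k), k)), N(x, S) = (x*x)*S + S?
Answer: -1/1141 ≈ -0.00087642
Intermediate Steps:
j(d, R) = 3/2 - d/2
N(x, S) = S + S*x**2 (N(x, S) = x**2*S + S = S*x**2 + S = S + S*x**2)
I(k) = 5
M = -1465 (M = -3 + (5 - 1467) = -3 - 1462 = -1465)
1/(M + (16 - 34)**2) = 1/(-1465 + (16 - 34)**2) = 1/(-1465 + (-18)**2) = 1/(-1465 + 324) = 1/(-1141) = -1/1141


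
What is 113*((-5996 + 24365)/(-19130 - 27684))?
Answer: -2075697/46814 ≈ -44.339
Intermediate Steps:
113*((-5996 + 24365)/(-19130 - 27684)) = 113*(18369/(-46814)) = 113*(18369*(-1/46814)) = 113*(-18369/46814) = -2075697/46814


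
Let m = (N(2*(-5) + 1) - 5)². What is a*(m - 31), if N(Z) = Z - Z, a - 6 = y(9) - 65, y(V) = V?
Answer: 300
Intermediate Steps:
a = -50 (a = 6 + (9 - 65) = 6 - 56 = -50)
N(Z) = 0
m = 25 (m = (0 - 5)² = (-5)² = 25)
a*(m - 31) = -50*(25 - 31) = -50*(-6) = 300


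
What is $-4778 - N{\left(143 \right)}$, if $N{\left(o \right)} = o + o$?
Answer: $-5064$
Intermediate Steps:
$N{\left(o \right)} = 2 o$
$-4778 - N{\left(143 \right)} = -4778 - 2 \cdot 143 = -4778 - 286 = -5064$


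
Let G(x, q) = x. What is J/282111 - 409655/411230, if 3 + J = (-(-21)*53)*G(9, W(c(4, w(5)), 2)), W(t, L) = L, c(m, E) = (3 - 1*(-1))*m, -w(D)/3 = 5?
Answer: -7430008299/7734167102 ≈ -0.96067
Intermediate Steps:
w(D) = -15 (w(D) = -3*5 = -15)
c(m, E) = 4*m (c(m, E) = (3 + 1)*m = 4*m)
J = 10014 (J = -3 - (-21)*53*9 = -3 - 21*(-53)*9 = -3 + 1113*9 = -3 + 10017 = 10014)
J/282111 - 409655/411230 = 10014/282111 - 409655/411230 = 10014*(1/282111) - 409655*1/411230 = 3338/94037 - 81931/82246 = -7430008299/7734167102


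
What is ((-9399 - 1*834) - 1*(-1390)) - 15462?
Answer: -24305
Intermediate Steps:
((-9399 - 1*834) - 1*(-1390)) - 15462 = ((-9399 - 834) + 1390) - 15462 = (-10233 + 1390) - 15462 = -8843 - 15462 = -24305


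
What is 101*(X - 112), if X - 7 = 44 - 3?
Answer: -6464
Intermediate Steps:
X = 48 (X = 7 + (44 - 3) = 7 + 41 = 48)
101*(X - 112) = 101*(48 - 112) = 101*(-64) = -6464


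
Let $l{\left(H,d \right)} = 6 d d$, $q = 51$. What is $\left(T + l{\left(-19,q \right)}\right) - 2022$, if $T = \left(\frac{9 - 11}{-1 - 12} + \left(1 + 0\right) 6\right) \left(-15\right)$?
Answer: $\frac{175392}{13} \approx 13492.0$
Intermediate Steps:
$l{\left(H,d \right)} = 6 d^{2}$
$T = - \frac{1200}{13}$ ($T = \left(- \frac{2}{-13} + 1 \cdot 6\right) \left(-15\right) = \left(\left(-2\right) \left(- \frac{1}{13}\right) + 6\right) \left(-15\right) = \left(\frac{2}{13} + 6\right) \left(-15\right) = \frac{80}{13} \left(-15\right) = - \frac{1200}{13} \approx -92.308$)
$\left(T + l{\left(-19,q \right)}\right) - 2022 = \left(- \frac{1200}{13} + 6 \cdot 51^{2}\right) - 2022 = \left(- \frac{1200}{13} + 6 \cdot 2601\right) - 2022 = \left(- \frac{1200}{13} + 15606\right) - 2022 = \frac{201678}{13} - 2022 = \frac{175392}{13}$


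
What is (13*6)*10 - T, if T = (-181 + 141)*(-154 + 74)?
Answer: -2420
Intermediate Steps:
T = 3200 (T = -40*(-80) = 3200)
(13*6)*10 - T = (13*6)*10 - 1*3200 = 78*10 - 3200 = 780 - 3200 = -2420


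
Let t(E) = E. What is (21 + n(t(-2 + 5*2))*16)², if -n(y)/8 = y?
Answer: 1006009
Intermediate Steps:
n(y) = -8*y
(21 + n(t(-2 + 5*2))*16)² = (21 - 8*(-2 + 5*2)*16)² = (21 - 8*(-2 + 10)*16)² = (21 - 8*8*16)² = (21 - 64*16)² = (21 - 1024)² = (-1003)² = 1006009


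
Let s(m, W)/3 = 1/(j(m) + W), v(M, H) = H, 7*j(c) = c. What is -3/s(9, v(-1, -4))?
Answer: 19/7 ≈ 2.7143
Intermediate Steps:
j(c) = c/7
s(m, W) = 3/(W + m/7) (s(m, W) = 3/(m/7 + W) = 3/(W + m/7))
-3/s(9, v(-1, -4)) = -3/(21/(9 + 7*(-4))) = -3/(21/(9 - 28)) = -3/(21/(-19)) = -3/(21*(-1/19)) = -3/(-21/19) = -19/21*(-3) = 19/7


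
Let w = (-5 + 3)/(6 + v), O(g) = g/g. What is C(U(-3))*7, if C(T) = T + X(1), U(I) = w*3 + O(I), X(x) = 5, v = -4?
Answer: 21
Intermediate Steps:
O(g) = 1
w = -1 (w = (-5 + 3)/(6 - 4) = -2/2 = -2*½ = -1)
U(I) = -2 (U(I) = -1*3 + 1 = -3 + 1 = -2)
C(T) = 5 + T (C(T) = T + 5 = 5 + T)
C(U(-3))*7 = (5 - 2)*7 = 3*7 = 21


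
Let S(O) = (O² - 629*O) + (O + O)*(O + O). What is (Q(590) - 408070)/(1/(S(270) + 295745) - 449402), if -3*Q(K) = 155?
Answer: 600446961475/661180445487 ≈ 0.90814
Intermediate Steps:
Q(K) = -155/3 (Q(K) = -⅓*155 = -155/3)
S(O) = -629*O + 5*O² (S(O) = (O² - 629*O) + (2*O)*(2*O) = (O² - 629*O) + 4*O² = -629*O + 5*O²)
(Q(590) - 408070)/(1/(S(270) + 295745) - 449402) = (-155/3 - 408070)/(1/(270*(-629 + 5*270) + 295745) - 449402) = -1224365/(3*(1/(270*(-629 + 1350) + 295745) - 449402)) = -1224365/(3*(1/(270*721 + 295745) - 449402)) = -1224365/(3*(1/(194670 + 295745) - 449402)) = -1224365/(3*(1/490415 - 449402)) = -1224365/(3*(-220393481829/490415)) = -1224365/3*(-490415/220393481829) = 600446961475/661180445487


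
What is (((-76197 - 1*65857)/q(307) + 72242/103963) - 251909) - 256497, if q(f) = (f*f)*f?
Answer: -1529339858539730050/3008111497609 ≈ -5.0841e+5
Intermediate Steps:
q(f) = f**3 (q(f) = f**2*f = f**3)
(((-76197 - 1*65857)/q(307) + 72242/103963) - 251909) - 256497 = (((-76197 - 1*65857)/(307**3) + 72242/103963) - 251909) - 256497 = (((-76197 - 65857)/28934443 + 72242*(1/103963)) - 251909) - 256497 = ((-142054*1/28934443 + 72242/103963) - 251909) - 256497 = ((-142054/28934443 + 72242/103963) - 251909) - 256497 = (2075513671204/3008111497609 - 251909) - 256497 = -757768283737514377/3008111497609 - 256497 = -1529339858539730050/3008111497609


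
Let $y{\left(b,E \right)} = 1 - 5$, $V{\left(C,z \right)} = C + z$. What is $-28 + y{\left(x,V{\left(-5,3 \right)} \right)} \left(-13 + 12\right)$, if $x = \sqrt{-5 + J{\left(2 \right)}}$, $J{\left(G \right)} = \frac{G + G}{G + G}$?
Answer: $-24$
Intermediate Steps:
$J{\left(G \right)} = 1$ ($J{\left(G \right)} = \frac{2 G}{2 G} = 2 G \frac{1}{2 G} = 1$)
$x = 2 i$ ($x = \sqrt{-5 + 1} = \sqrt{-4} = 2 i \approx 2.0 i$)
$y{\left(b,E \right)} = -4$
$-28 + y{\left(x,V{\left(-5,3 \right)} \right)} \left(-13 + 12\right) = -28 - 4 \left(-13 + 12\right) = -28 - -4 = -28 + 4 = -24$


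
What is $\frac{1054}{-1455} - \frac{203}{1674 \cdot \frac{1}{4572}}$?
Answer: $- \frac{8346748}{15035} \approx -555.15$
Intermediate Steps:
$\frac{1054}{-1455} - \frac{203}{1674 \cdot \frac{1}{4572}} = 1054 \left(- \frac{1}{1455}\right) - \frac{203}{1674 \cdot \frac{1}{4572}} = - \frac{1054}{1455} - \frac{203}{\frac{93}{254}} = - \frac{1054}{1455} - \frac{51562}{93} = - \frac{8346748}{15035}$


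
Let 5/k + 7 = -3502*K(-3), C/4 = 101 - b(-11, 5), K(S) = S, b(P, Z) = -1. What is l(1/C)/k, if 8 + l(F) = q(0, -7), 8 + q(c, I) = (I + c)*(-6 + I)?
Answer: 157485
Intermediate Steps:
C = 408 (C = 4*(101 - 1*(-1)) = 4*(101 + 1) = 4*102 = 408)
q(c, I) = -8 + (-6 + I)*(I + c) (q(c, I) = -8 + (I + c)*(-6 + I) = -8 + (-6 + I)*(I + c))
l(F) = 75 (l(F) = -8 + (-8 + (-7)² - 6*(-7) - 6*0 - 7*0) = -8 + (-8 + 49 + 42 + 0 + 0) = -8 + 83 = 75)
k = 5/10499 (k = 5/(-7 - 3502*(-3)) = 5/(-7 + 10506) = 5/10499 ≈ 0.00047624)
l(1/C)/k = 75/(5/10499) = 75*(10499/5) = 157485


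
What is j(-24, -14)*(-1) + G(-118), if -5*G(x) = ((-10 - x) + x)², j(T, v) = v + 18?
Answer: -24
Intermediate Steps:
j(T, v) = 18 + v
G(x) = -20 (G(x) = -((-10 - x) + x)²/5 = -⅕*(-10)² = -⅕*100 = -20)
j(-24, -14)*(-1) + G(-118) = (18 - 14)*(-1) - 20 = 4*(-1) - 20 = -4 - 20 = -24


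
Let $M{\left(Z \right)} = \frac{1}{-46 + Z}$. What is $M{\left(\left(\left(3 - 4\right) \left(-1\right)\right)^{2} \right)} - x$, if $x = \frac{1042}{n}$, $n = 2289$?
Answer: $- \frac{16393}{34335} \approx -0.47744$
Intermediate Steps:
$x = \frac{1042}{2289} \approx 0.45522$
$M{\left(\left(\left(3 - 4\right) \left(-1\right)\right)^{2} \right)} - x = \frac{1}{-46 + \left(\left(3 - 4\right) \left(-1\right)\right)^{2}} - \frac{1042}{2289} = \frac{1}{-46 + \left(\left(-1\right) \left(-1\right)\right)^{2}} - \frac{1042}{2289} = \frac{1}{-46 + 1^{2}} - \frac{1042}{2289} = \frac{1}{-46 + 1} - \frac{1042}{2289} = \frac{1}{-45} - \frac{1042}{2289} = - \frac{1}{45} - \frac{1042}{2289} = - \frac{16393}{34335}$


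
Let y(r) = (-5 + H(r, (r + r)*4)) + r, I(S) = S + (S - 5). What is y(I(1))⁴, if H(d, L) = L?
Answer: 1048576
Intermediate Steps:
I(S) = -5 + 2*S (I(S) = S + (-5 + S) = -5 + 2*S)
y(r) = -5 + 9*r (y(r) = (-5 + (r + r)*4) + r = (-5 + (2*r)*4) + r = (-5 + 8*r) + r = -5 + 9*r)
y(I(1))⁴ = (-5 + 9*(-5 + 2*1))⁴ = (-5 + 9*(-5 + 2))⁴ = (-5 + 9*(-3))⁴ = (-5 - 27)⁴ = (-32)⁴ = 1048576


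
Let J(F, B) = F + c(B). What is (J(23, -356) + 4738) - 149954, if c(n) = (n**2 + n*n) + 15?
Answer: 108294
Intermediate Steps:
c(n) = 15 + 2*n**2 (c(n) = (n**2 + n**2) + 15 = 2*n**2 + 15 = 15 + 2*n**2)
J(F, B) = 15 + F + 2*B**2 (J(F, B) = F + (15 + 2*B**2) = 15 + F + 2*B**2)
(J(23, -356) + 4738) - 149954 = ((15 + 23 + 2*(-356)**2) + 4738) - 149954 = ((15 + 23 + 2*126736) + 4738) - 149954 = ((15 + 23 + 253472) + 4738) - 149954 = (253510 + 4738) - 149954 = 258248 - 149954 = 108294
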